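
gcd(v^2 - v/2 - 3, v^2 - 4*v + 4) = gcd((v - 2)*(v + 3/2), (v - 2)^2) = v - 2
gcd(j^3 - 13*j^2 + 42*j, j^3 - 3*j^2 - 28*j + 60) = j - 6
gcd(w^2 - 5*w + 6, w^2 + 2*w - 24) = 1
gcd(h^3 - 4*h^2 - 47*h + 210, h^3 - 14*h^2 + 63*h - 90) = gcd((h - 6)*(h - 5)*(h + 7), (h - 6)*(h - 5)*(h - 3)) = h^2 - 11*h + 30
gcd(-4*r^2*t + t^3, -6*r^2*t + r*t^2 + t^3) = 2*r*t - t^2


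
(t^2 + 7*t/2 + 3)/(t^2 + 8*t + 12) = (t + 3/2)/(t + 6)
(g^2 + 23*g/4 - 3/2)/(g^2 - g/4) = (g + 6)/g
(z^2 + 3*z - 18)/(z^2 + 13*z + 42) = (z - 3)/(z + 7)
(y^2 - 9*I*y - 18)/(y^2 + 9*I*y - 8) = (y^2 - 9*I*y - 18)/(y^2 + 9*I*y - 8)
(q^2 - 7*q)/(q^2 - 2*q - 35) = q/(q + 5)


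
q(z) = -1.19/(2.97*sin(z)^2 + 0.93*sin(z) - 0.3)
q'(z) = -1.19*(-5.94*sin(z)*cos(z) - 0.93*cos(z))/(2.97*sin(z)^2 + 0.93*sin(z) - 0.3)^2 = (7.0686*sin(z) + 1.1067)*cos(z)/(2.97*sin(z)^2 + 0.93*sin(z) - 0.3)^2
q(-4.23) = -0.42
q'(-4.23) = -0.42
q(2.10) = -0.44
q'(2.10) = -0.49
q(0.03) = 4.42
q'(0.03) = 18.16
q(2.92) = -24.86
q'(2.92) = -1132.80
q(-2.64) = 19.66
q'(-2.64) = 548.53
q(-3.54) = -2.34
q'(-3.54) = -13.76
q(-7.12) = -1.84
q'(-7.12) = -6.63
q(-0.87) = -1.64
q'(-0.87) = -5.28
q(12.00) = -21.22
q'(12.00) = -720.70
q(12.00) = -21.22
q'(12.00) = -720.70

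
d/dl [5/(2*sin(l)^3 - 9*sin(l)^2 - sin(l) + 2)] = 5*(-6*sin(l)^2 + 18*sin(l) + 1)*cos(l)/(2*sin(l)^3 - 9*sin(l)^2 - sin(l) + 2)^2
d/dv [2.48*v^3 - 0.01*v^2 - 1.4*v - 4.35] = 7.44*v^2 - 0.02*v - 1.4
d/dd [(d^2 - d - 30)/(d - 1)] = (d^2 - 2*d + 31)/(d^2 - 2*d + 1)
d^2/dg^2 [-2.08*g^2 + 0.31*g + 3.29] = -4.16000000000000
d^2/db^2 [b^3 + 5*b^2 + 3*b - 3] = 6*b + 10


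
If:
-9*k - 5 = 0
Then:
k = -5/9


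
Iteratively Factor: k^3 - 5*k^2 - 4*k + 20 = (k - 2)*(k^2 - 3*k - 10) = (k - 2)*(k + 2)*(k - 5)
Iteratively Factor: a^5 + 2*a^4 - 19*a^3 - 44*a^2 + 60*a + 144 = (a - 2)*(a^4 + 4*a^3 - 11*a^2 - 66*a - 72) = (a - 2)*(a + 3)*(a^3 + a^2 - 14*a - 24) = (a - 2)*(a + 2)*(a + 3)*(a^2 - a - 12) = (a - 4)*(a - 2)*(a + 2)*(a + 3)*(a + 3)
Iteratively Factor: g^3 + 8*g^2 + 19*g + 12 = (g + 1)*(g^2 + 7*g + 12) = (g + 1)*(g + 3)*(g + 4)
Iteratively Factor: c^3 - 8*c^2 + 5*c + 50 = (c - 5)*(c^2 - 3*c - 10) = (c - 5)*(c + 2)*(c - 5)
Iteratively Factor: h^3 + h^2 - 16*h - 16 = (h + 1)*(h^2 - 16) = (h + 1)*(h + 4)*(h - 4)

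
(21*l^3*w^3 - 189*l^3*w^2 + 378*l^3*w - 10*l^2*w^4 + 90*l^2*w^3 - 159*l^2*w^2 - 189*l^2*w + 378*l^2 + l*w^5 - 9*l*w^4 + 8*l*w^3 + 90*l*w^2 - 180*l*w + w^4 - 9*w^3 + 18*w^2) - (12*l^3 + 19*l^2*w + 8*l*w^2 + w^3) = 21*l^3*w^3 - 189*l^3*w^2 + 378*l^3*w - 12*l^3 - 10*l^2*w^4 + 90*l^2*w^3 - 159*l^2*w^2 - 208*l^2*w + 378*l^2 + l*w^5 - 9*l*w^4 + 8*l*w^3 + 82*l*w^2 - 180*l*w + w^4 - 10*w^3 + 18*w^2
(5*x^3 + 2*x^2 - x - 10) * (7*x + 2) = 35*x^4 + 24*x^3 - 3*x^2 - 72*x - 20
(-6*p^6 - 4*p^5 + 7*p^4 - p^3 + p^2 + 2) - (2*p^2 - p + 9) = -6*p^6 - 4*p^5 + 7*p^4 - p^3 - p^2 + p - 7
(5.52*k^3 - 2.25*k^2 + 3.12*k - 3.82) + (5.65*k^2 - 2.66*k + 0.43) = 5.52*k^3 + 3.4*k^2 + 0.46*k - 3.39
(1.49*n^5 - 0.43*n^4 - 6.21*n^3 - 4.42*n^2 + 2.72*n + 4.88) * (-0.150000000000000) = -0.2235*n^5 + 0.0645*n^4 + 0.9315*n^3 + 0.663*n^2 - 0.408*n - 0.732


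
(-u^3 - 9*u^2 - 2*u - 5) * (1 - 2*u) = 2*u^4 + 17*u^3 - 5*u^2 + 8*u - 5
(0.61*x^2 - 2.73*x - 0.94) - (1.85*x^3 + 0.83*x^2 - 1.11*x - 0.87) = -1.85*x^3 - 0.22*x^2 - 1.62*x - 0.07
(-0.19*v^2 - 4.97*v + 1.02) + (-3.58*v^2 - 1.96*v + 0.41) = -3.77*v^2 - 6.93*v + 1.43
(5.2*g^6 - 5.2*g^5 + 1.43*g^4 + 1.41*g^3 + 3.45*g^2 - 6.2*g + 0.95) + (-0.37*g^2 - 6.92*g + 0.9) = 5.2*g^6 - 5.2*g^5 + 1.43*g^4 + 1.41*g^3 + 3.08*g^2 - 13.12*g + 1.85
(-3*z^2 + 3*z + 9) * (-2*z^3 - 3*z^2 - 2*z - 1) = 6*z^5 + 3*z^4 - 21*z^3 - 30*z^2 - 21*z - 9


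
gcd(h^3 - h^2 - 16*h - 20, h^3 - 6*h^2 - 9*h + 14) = h + 2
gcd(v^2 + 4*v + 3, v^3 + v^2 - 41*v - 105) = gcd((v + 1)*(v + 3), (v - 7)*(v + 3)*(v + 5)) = v + 3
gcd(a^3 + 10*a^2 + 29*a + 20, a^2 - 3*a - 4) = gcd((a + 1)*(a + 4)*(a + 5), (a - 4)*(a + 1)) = a + 1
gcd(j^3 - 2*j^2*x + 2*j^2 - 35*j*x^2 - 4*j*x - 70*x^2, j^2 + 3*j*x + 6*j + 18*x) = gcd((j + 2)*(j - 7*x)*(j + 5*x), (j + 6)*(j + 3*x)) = 1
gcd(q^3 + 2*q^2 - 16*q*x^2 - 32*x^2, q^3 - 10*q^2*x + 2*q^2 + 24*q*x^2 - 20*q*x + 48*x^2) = -q^2 + 4*q*x - 2*q + 8*x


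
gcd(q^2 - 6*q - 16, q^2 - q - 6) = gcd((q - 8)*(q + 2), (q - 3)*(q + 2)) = q + 2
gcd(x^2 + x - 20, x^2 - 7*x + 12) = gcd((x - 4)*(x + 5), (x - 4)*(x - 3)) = x - 4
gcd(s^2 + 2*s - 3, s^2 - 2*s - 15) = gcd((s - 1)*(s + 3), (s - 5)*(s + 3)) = s + 3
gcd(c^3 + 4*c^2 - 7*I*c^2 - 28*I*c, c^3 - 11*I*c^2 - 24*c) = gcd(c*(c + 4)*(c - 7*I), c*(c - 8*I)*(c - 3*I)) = c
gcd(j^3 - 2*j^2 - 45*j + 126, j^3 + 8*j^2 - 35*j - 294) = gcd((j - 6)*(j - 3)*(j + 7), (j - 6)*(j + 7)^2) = j^2 + j - 42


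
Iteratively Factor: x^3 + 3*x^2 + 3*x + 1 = (x + 1)*(x^2 + 2*x + 1) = (x + 1)^2*(x + 1)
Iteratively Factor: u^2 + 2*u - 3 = (u - 1)*(u + 3)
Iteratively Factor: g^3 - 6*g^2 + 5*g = (g - 5)*(g^2 - g) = g*(g - 5)*(g - 1)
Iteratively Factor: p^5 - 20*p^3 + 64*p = (p - 4)*(p^4 + 4*p^3 - 4*p^2 - 16*p) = p*(p - 4)*(p^3 + 4*p^2 - 4*p - 16) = p*(p - 4)*(p - 2)*(p^2 + 6*p + 8) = p*(p - 4)*(p - 2)*(p + 4)*(p + 2)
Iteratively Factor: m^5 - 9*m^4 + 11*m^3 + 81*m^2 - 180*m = (m - 3)*(m^4 - 6*m^3 - 7*m^2 + 60*m) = m*(m - 3)*(m^3 - 6*m^2 - 7*m + 60) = m*(m - 4)*(m - 3)*(m^2 - 2*m - 15) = m*(m - 4)*(m - 3)*(m + 3)*(m - 5)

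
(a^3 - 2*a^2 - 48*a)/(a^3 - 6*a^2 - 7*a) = (-a^2 + 2*a + 48)/(-a^2 + 6*a + 7)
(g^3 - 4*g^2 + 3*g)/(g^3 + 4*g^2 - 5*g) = (g - 3)/(g + 5)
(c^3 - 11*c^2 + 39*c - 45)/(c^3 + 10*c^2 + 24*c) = (c^3 - 11*c^2 + 39*c - 45)/(c*(c^2 + 10*c + 24))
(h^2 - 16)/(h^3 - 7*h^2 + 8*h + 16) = (h + 4)/(h^2 - 3*h - 4)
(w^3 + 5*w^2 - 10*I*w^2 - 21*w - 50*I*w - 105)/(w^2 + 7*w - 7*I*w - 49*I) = (w^2 + w*(5 - 3*I) - 15*I)/(w + 7)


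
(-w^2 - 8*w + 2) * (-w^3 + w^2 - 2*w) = w^5 + 7*w^4 - 8*w^3 + 18*w^2 - 4*w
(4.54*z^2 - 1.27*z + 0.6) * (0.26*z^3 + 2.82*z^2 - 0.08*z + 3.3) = 1.1804*z^5 + 12.4726*z^4 - 3.7886*z^3 + 16.7756*z^2 - 4.239*z + 1.98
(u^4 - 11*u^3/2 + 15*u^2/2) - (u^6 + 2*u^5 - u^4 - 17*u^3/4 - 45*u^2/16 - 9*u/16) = -u^6 - 2*u^5 + 2*u^4 - 5*u^3/4 + 165*u^2/16 + 9*u/16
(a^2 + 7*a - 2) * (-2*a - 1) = -2*a^3 - 15*a^2 - 3*a + 2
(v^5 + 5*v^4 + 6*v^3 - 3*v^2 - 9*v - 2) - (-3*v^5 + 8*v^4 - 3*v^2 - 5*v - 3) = 4*v^5 - 3*v^4 + 6*v^3 - 4*v + 1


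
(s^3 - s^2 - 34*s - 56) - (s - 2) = s^3 - s^2 - 35*s - 54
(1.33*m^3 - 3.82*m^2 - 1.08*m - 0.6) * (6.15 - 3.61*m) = -4.8013*m^4 + 21.9697*m^3 - 19.5942*m^2 - 4.476*m - 3.69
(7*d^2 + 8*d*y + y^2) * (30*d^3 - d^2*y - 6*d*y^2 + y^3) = 210*d^5 + 233*d^4*y - 20*d^3*y^2 - 42*d^2*y^3 + 2*d*y^4 + y^5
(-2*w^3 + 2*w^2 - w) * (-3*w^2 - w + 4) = 6*w^5 - 4*w^4 - 7*w^3 + 9*w^2 - 4*w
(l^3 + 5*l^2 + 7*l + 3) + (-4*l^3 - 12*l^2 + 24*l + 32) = -3*l^3 - 7*l^2 + 31*l + 35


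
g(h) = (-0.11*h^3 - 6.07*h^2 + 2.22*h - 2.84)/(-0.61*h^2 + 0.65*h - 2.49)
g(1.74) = 5.59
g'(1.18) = 3.83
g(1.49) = 4.65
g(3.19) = 9.22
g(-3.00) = 6.16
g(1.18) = 3.44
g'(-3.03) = -0.90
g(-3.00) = 6.16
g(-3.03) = 6.19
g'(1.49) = 3.88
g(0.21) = 1.11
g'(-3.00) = -0.92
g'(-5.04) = -0.27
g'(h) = (1.22*h - 0.65)*(-0.11*h^3 - 6.07*h^2 + 2.22*h - 2.84)/(-0.61*h^2 + 0.65*h - 2.49)^2 + (-0.33*h^2 - 12.14*h + 2.22)/(-0.61*h^2 + 0.65*h - 2.49) = (0.0671*h^4 - 0.143*h^3 - 1.7696*h^2 + 26.7638*h - 3.6818)/(0.3721*h^4 - 0.793*h^3 + 3.4603*h^2 - 3.237*h + 6.2001)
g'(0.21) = 0.33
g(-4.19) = 6.95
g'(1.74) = 3.64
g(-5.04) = 7.25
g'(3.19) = 1.50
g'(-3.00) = -0.92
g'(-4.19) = -0.46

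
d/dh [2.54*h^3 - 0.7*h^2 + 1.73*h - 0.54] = 7.62*h^2 - 1.4*h + 1.73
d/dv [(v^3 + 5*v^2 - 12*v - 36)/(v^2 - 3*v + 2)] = (v^4 - 6*v^3 + 3*v^2 + 92*v - 132)/(v^4 - 6*v^3 + 13*v^2 - 12*v + 4)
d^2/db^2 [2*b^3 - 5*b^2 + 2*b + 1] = 12*b - 10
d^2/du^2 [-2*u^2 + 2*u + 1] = -4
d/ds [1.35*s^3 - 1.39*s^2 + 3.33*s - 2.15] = 4.05*s^2 - 2.78*s + 3.33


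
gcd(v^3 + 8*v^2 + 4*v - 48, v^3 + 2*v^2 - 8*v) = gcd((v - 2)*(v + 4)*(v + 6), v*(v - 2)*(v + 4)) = v^2 + 2*v - 8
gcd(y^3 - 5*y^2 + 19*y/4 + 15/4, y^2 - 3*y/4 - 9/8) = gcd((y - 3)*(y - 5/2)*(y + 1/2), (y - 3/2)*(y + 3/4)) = 1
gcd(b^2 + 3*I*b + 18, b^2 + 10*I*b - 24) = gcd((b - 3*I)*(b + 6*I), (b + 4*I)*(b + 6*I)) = b + 6*I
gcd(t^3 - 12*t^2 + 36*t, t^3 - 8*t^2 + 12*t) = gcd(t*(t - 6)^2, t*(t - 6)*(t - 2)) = t^2 - 6*t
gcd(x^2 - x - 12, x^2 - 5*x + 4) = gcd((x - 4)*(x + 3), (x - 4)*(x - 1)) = x - 4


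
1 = 1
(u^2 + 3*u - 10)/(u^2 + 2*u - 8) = (u + 5)/(u + 4)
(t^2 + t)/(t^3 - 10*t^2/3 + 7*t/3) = 3*(t + 1)/(3*t^2 - 10*t + 7)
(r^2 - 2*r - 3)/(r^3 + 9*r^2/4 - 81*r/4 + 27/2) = 4*(r + 1)/(4*r^2 + 21*r - 18)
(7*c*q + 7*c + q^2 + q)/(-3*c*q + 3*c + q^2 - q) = (7*c*q + 7*c + q^2 + q)/(-3*c*q + 3*c + q^2 - q)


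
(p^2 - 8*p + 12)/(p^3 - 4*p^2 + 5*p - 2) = (p - 6)/(p^2 - 2*p + 1)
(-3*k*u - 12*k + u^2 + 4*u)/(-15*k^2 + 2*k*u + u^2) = (u + 4)/(5*k + u)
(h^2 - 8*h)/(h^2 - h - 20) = h*(8 - h)/(-h^2 + h + 20)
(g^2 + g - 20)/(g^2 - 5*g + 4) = (g + 5)/(g - 1)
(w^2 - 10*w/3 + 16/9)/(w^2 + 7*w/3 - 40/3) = (w - 2/3)/(w + 5)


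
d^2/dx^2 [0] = 0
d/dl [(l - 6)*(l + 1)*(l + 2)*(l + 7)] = 4*l^3 + 12*l^2 - 74*l - 124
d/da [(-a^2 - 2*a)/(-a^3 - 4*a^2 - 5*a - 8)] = (-a^4 - 4*a^3 - 3*a^2 + 16*a + 16)/(a^6 + 8*a^5 + 26*a^4 + 56*a^3 + 89*a^2 + 80*a + 64)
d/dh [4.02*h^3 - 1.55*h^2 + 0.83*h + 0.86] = 12.06*h^2 - 3.1*h + 0.83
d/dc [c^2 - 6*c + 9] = 2*c - 6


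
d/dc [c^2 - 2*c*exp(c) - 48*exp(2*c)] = -2*c*exp(c) + 2*c - 96*exp(2*c) - 2*exp(c)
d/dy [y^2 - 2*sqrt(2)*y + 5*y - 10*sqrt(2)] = 2*y - 2*sqrt(2) + 5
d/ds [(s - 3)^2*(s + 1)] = (s - 3)*(3*s - 1)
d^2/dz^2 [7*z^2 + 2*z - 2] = 14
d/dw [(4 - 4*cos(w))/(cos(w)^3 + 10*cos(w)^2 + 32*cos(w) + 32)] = 4*(cos(w) - cos(2*w) + 15)*sin(w)/((cos(w) + 2)^2*(cos(w) + 4)^3)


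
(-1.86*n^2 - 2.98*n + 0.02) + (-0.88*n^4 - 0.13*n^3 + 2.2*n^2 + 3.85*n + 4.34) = -0.88*n^4 - 0.13*n^3 + 0.34*n^2 + 0.87*n + 4.36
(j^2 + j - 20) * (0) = 0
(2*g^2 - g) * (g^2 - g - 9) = 2*g^4 - 3*g^3 - 17*g^2 + 9*g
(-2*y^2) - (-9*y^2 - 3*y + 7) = 7*y^2 + 3*y - 7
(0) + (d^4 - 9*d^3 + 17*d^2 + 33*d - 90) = d^4 - 9*d^3 + 17*d^2 + 33*d - 90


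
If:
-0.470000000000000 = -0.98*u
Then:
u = 0.48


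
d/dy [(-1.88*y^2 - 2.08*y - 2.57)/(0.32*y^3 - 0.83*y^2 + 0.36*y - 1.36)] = (0.6016*y^4 + 1.3312*y^3 + 0.0639999999999998*y^2 + 0.8474*y + 3.754)/(0.1024*y^6 - 0.5312*y^5 + 0.9193*y^4 - 1.468*y^3 + 2.3872*y^2 - 0.9792*y + 1.8496)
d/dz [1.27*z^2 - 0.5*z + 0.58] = 2.54*z - 0.5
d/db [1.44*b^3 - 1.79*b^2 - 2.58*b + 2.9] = 4.32*b^2 - 3.58*b - 2.58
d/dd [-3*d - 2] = -3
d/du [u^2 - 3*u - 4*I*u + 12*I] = 2*u - 3 - 4*I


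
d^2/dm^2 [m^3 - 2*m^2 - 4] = 6*m - 4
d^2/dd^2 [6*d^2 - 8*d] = 12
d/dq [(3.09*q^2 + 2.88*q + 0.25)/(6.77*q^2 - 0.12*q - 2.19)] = (-19.8684*q^2 - 16.9192*q - 6.2772)/(45.8329*q^4 - 1.6248*q^3 - 29.6382*q^2 + 0.5256*q + 4.7961)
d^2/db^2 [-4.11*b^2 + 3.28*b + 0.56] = -8.22000000000000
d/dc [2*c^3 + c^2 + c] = 6*c^2 + 2*c + 1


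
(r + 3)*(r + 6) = r^2 + 9*r + 18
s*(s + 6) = s^2 + 6*s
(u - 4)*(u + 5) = u^2 + u - 20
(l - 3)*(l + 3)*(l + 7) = l^3 + 7*l^2 - 9*l - 63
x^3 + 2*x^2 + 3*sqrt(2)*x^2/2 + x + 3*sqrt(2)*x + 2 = (x + 2)*(x + sqrt(2)/2)*(x + sqrt(2))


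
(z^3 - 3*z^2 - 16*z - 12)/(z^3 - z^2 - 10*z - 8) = (z - 6)/(z - 4)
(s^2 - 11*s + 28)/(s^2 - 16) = (s - 7)/(s + 4)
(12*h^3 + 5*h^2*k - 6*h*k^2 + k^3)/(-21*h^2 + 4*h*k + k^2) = (-4*h^2 - 3*h*k + k^2)/(7*h + k)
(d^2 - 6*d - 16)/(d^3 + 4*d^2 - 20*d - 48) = (d - 8)/(d^2 + 2*d - 24)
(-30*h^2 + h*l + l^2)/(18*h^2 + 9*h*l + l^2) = (-5*h + l)/(3*h + l)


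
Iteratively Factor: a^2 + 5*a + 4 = (a + 1)*(a + 4)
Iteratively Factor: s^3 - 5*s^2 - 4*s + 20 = (s + 2)*(s^2 - 7*s + 10) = (s - 5)*(s + 2)*(s - 2)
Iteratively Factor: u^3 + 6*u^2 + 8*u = (u)*(u^2 + 6*u + 8) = u*(u + 2)*(u + 4)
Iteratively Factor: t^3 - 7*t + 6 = (t + 3)*(t^2 - 3*t + 2) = (t - 1)*(t + 3)*(t - 2)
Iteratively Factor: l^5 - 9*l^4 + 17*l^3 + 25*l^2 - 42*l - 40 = (l + 1)*(l^4 - 10*l^3 + 27*l^2 - 2*l - 40) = (l - 5)*(l + 1)*(l^3 - 5*l^2 + 2*l + 8) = (l - 5)*(l - 4)*(l + 1)*(l^2 - l - 2) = (l - 5)*(l - 4)*(l - 2)*(l + 1)*(l + 1)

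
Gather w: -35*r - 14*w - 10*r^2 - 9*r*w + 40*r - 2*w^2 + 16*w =-10*r^2 + 5*r - 2*w^2 + w*(2 - 9*r)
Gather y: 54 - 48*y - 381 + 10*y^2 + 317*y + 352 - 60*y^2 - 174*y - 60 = -50*y^2 + 95*y - 35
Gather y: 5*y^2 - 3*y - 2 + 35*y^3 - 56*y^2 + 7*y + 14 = 35*y^3 - 51*y^2 + 4*y + 12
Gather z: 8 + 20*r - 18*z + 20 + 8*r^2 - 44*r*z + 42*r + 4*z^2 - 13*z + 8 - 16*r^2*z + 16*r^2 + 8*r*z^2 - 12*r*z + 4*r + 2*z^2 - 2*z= 24*r^2 + 66*r + z^2*(8*r + 6) + z*(-16*r^2 - 56*r - 33) + 36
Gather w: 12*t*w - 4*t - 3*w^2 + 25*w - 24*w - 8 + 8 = -4*t - 3*w^2 + w*(12*t + 1)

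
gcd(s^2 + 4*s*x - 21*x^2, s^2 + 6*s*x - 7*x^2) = s + 7*x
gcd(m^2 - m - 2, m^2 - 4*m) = 1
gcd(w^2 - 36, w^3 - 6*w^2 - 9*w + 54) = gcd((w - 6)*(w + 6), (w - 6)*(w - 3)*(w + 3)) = w - 6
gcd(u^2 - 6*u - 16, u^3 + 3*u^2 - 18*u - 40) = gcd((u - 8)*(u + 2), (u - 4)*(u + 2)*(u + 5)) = u + 2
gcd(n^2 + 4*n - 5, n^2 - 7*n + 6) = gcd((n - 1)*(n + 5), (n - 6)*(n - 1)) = n - 1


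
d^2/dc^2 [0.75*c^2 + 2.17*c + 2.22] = 1.50000000000000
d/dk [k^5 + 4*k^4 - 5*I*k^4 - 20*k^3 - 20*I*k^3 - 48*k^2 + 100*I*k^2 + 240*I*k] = 5*k^4 + k^3*(16 - 20*I) + k^2*(-60 - 60*I) + k*(-96 + 200*I) + 240*I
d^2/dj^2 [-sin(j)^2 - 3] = -2*cos(2*j)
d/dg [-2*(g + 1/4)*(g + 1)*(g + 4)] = -6*g^2 - 21*g - 21/2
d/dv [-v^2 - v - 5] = -2*v - 1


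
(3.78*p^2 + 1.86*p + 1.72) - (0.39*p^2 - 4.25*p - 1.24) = 3.39*p^2 + 6.11*p + 2.96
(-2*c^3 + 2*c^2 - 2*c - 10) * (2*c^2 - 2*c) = -4*c^5 + 8*c^4 - 8*c^3 - 16*c^2 + 20*c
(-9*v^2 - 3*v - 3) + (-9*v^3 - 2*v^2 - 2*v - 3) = -9*v^3 - 11*v^2 - 5*v - 6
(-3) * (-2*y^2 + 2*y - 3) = 6*y^2 - 6*y + 9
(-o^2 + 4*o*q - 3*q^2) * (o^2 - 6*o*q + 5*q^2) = -o^4 + 10*o^3*q - 32*o^2*q^2 + 38*o*q^3 - 15*q^4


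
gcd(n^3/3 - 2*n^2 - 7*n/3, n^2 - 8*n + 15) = 1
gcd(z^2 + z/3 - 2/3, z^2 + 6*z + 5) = z + 1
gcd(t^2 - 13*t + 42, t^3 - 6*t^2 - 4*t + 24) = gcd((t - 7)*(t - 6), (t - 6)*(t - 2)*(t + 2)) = t - 6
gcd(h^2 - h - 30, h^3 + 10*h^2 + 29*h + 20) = h + 5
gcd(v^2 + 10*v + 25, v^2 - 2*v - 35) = v + 5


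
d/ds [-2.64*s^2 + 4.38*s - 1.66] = 4.38 - 5.28*s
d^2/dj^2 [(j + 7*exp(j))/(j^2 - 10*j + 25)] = (7*j^2*exp(j) - 98*j*exp(j) + 2*j + 357*exp(j) + 20)/(j^4 - 20*j^3 + 150*j^2 - 500*j + 625)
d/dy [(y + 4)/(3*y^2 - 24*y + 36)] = (y^2 - 8*y - 2*(y - 4)*(y + 4) + 12)/(3*(y^2 - 8*y + 12)^2)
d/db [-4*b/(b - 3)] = 12/(b - 3)^2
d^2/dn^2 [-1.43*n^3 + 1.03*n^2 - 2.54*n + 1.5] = 2.06 - 8.58*n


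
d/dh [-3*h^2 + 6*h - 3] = 6 - 6*h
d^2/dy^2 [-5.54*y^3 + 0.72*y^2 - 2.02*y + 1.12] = 1.44 - 33.24*y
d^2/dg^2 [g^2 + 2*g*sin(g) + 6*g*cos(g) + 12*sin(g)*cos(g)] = -2*g*sin(g) - 6*g*cos(g) - 12*sin(g) - 24*sin(2*g) + 4*cos(g) + 2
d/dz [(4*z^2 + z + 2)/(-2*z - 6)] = (-4*z^2 - 24*z - 1)/(2*(z^2 + 6*z + 9))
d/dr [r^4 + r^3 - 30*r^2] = r*(4*r^2 + 3*r - 60)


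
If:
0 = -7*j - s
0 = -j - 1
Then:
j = -1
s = 7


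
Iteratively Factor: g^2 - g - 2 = (g - 2)*(g + 1)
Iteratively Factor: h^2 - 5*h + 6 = (h - 2)*(h - 3)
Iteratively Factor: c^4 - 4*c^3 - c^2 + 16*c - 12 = (c - 2)*(c^3 - 2*c^2 - 5*c + 6) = (c - 2)*(c - 1)*(c^2 - c - 6) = (c - 2)*(c - 1)*(c + 2)*(c - 3)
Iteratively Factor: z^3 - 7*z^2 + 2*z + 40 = (z - 4)*(z^2 - 3*z - 10) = (z - 5)*(z - 4)*(z + 2)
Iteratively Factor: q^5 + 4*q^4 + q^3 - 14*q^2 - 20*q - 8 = (q + 2)*(q^4 + 2*q^3 - 3*q^2 - 8*q - 4) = (q + 2)^2*(q^3 - 3*q - 2) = (q - 2)*(q + 2)^2*(q^2 + 2*q + 1) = (q - 2)*(q + 1)*(q + 2)^2*(q + 1)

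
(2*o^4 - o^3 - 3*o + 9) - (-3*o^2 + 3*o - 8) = 2*o^4 - o^3 + 3*o^2 - 6*o + 17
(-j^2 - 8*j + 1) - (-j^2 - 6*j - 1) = 2 - 2*j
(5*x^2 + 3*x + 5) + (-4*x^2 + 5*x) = x^2 + 8*x + 5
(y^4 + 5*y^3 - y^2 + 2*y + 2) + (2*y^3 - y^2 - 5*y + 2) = y^4 + 7*y^3 - 2*y^2 - 3*y + 4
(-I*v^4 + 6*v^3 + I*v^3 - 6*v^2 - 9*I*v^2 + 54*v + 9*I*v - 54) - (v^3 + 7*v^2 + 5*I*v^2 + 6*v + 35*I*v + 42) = -I*v^4 + 5*v^3 + I*v^3 - 13*v^2 - 14*I*v^2 + 48*v - 26*I*v - 96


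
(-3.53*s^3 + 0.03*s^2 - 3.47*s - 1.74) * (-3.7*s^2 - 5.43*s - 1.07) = 13.061*s^5 + 19.0569*s^4 + 16.4532*s^3 + 25.248*s^2 + 13.1611*s + 1.8618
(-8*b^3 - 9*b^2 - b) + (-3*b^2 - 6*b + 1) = -8*b^3 - 12*b^2 - 7*b + 1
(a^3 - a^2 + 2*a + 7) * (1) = a^3 - a^2 + 2*a + 7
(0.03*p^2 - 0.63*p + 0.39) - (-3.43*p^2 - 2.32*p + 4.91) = 3.46*p^2 + 1.69*p - 4.52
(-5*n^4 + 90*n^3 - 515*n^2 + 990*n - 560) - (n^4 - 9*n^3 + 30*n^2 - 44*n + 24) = -6*n^4 + 99*n^3 - 545*n^2 + 1034*n - 584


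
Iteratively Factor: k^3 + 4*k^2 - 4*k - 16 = (k + 4)*(k^2 - 4) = (k - 2)*(k + 4)*(k + 2)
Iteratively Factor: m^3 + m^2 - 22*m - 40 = (m + 4)*(m^2 - 3*m - 10) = (m + 2)*(m + 4)*(m - 5)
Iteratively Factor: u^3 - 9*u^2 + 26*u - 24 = (u - 2)*(u^2 - 7*u + 12) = (u - 3)*(u - 2)*(u - 4)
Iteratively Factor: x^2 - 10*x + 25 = (x - 5)*(x - 5)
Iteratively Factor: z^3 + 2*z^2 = (z)*(z^2 + 2*z) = z^2*(z + 2)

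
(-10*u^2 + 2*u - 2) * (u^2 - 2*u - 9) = -10*u^4 + 22*u^3 + 84*u^2 - 14*u + 18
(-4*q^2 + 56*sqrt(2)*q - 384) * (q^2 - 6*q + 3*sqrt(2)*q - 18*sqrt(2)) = -4*q^4 + 24*q^3 + 44*sqrt(2)*q^3 - 264*sqrt(2)*q^2 - 48*q^2 - 1152*sqrt(2)*q + 288*q + 6912*sqrt(2)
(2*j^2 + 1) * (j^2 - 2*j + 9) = 2*j^4 - 4*j^3 + 19*j^2 - 2*j + 9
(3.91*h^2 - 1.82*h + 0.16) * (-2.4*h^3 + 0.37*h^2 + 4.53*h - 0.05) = -9.384*h^5 + 5.8147*h^4 + 16.6549*h^3 - 8.3809*h^2 + 0.8158*h - 0.008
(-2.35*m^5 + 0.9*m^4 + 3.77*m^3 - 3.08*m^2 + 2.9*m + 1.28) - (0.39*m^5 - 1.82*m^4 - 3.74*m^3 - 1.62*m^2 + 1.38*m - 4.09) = -2.74*m^5 + 2.72*m^4 + 7.51*m^3 - 1.46*m^2 + 1.52*m + 5.37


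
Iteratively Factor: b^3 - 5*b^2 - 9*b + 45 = (b - 3)*(b^2 - 2*b - 15) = (b - 3)*(b + 3)*(b - 5)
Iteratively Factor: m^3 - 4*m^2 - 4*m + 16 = (m + 2)*(m^2 - 6*m + 8) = (m - 4)*(m + 2)*(m - 2)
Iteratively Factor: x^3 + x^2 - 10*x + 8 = (x - 1)*(x^2 + 2*x - 8) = (x - 1)*(x + 4)*(x - 2)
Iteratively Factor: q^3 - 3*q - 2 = (q + 1)*(q^2 - q - 2) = (q + 1)^2*(q - 2)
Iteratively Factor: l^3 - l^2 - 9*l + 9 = (l - 1)*(l^2 - 9) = (l - 1)*(l + 3)*(l - 3)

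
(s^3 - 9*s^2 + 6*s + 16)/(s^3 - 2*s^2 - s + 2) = (s - 8)/(s - 1)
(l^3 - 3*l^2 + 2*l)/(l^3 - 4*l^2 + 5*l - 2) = l/(l - 1)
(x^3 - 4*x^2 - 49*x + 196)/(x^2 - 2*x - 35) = (x^2 + 3*x - 28)/(x + 5)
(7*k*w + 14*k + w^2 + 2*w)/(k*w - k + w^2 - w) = (7*k*w + 14*k + w^2 + 2*w)/(k*w - k + w^2 - w)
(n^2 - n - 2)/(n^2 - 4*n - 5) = (n - 2)/(n - 5)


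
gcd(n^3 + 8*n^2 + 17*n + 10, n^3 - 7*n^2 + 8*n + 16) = n + 1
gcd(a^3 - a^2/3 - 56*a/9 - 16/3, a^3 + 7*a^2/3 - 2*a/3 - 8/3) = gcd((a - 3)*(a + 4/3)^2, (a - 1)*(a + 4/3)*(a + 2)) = a + 4/3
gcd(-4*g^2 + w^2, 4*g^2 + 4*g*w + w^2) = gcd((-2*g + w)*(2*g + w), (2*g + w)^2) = 2*g + w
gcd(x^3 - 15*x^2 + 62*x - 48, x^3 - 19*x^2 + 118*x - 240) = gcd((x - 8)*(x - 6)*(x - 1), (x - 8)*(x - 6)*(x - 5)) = x^2 - 14*x + 48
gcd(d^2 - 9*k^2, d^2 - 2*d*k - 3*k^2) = d - 3*k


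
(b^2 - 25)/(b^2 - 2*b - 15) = (b + 5)/(b + 3)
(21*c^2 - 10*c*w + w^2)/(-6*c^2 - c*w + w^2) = (-7*c + w)/(2*c + w)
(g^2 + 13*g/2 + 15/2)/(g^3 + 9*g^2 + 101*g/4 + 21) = 2*(g + 5)/(2*g^2 + 15*g + 28)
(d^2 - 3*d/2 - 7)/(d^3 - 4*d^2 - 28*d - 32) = (d - 7/2)/(d^2 - 6*d - 16)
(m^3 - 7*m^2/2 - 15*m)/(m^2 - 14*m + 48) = m*(2*m + 5)/(2*(m - 8))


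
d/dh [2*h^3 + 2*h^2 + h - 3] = 6*h^2 + 4*h + 1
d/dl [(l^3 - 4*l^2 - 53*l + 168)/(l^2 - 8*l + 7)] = (l^4 - 16*l^3 + 106*l^2 - 392*l + 973)/(l^4 - 16*l^3 + 78*l^2 - 112*l + 49)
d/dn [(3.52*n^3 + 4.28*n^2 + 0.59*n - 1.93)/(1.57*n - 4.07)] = (11.0528*n^3 - 36.2596*n^2 - 34.8392*n + 0.6288)/(2.4649*n^2 - 12.7798*n + 16.5649)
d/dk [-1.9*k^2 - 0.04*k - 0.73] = -3.8*k - 0.04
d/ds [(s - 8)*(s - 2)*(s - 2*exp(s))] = -2*s^2*exp(s) + 3*s^2 + 16*s*exp(s) - 20*s - 12*exp(s) + 16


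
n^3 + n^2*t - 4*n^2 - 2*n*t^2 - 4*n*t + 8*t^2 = (n - 4)*(n - t)*(n + 2*t)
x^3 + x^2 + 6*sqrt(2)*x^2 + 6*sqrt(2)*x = x*(x + 1)*(x + 6*sqrt(2))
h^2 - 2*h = h*(h - 2)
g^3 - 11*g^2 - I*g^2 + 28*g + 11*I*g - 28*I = (g - 7)*(g - 4)*(g - I)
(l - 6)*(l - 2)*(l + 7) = l^3 - l^2 - 44*l + 84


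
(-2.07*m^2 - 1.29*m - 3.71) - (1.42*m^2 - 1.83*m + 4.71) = -3.49*m^2 + 0.54*m - 8.42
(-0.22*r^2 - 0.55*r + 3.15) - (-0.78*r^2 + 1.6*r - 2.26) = 0.56*r^2 - 2.15*r + 5.41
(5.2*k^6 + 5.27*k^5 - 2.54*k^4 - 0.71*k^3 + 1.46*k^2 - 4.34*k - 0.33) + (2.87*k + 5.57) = 5.2*k^6 + 5.27*k^5 - 2.54*k^4 - 0.71*k^3 + 1.46*k^2 - 1.47*k + 5.24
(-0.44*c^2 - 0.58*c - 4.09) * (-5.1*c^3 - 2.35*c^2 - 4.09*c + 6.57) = 2.244*c^5 + 3.992*c^4 + 24.0216*c^3 + 9.0929*c^2 + 12.9175*c - 26.8713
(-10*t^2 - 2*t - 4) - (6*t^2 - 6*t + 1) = -16*t^2 + 4*t - 5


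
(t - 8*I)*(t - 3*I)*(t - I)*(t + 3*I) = t^4 - 9*I*t^3 + t^2 - 81*I*t - 72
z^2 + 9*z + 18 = (z + 3)*(z + 6)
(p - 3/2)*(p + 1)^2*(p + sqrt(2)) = p^4 + p^3/2 + sqrt(2)*p^3 - 2*p^2 + sqrt(2)*p^2/2 - 2*sqrt(2)*p - 3*p/2 - 3*sqrt(2)/2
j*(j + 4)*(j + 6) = j^3 + 10*j^2 + 24*j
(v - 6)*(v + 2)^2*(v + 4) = v^4 + 2*v^3 - 28*v^2 - 104*v - 96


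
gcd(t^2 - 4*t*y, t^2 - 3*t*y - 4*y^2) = -t + 4*y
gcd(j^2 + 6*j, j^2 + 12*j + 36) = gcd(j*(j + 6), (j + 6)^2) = j + 6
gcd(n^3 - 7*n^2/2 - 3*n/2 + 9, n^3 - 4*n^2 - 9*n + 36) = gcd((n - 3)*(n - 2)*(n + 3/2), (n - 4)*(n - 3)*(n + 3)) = n - 3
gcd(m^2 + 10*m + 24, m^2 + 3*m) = 1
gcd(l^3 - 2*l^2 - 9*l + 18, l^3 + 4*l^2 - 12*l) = l - 2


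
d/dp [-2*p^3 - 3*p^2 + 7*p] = -6*p^2 - 6*p + 7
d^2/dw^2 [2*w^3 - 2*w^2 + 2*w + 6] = 12*w - 4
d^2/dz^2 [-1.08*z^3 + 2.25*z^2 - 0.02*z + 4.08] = 4.5 - 6.48*z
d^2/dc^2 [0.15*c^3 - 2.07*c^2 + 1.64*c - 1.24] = 0.9*c - 4.14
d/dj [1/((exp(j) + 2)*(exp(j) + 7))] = (-2*exp(j) - 9)*exp(j)/(exp(4*j) + 18*exp(3*j) + 109*exp(2*j) + 252*exp(j) + 196)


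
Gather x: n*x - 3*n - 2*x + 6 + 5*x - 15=-3*n + x*(n + 3) - 9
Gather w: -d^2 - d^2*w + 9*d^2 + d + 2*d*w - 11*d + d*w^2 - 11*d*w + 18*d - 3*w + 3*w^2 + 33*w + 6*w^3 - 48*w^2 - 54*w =8*d^2 + 8*d + 6*w^3 + w^2*(d - 45) + w*(-d^2 - 9*d - 24)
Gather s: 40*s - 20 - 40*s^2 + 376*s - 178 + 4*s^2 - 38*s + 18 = -36*s^2 + 378*s - 180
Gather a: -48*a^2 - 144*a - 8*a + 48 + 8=-48*a^2 - 152*a + 56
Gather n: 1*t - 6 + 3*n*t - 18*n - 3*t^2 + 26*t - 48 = n*(3*t - 18) - 3*t^2 + 27*t - 54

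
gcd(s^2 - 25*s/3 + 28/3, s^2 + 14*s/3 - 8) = s - 4/3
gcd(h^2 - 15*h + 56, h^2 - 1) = 1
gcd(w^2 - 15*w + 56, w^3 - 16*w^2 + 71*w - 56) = w^2 - 15*w + 56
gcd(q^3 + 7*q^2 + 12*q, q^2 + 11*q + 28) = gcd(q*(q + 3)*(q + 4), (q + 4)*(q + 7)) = q + 4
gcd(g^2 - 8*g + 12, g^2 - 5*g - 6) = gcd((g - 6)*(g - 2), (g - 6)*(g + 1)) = g - 6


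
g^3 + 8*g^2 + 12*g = g*(g + 2)*(g + 6)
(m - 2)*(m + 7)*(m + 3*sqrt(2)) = m^3 + 3*sqrt(2)*m^2 + 5*m^2 - 14*m + 15*sqrt(2)*m - 42*sqrt(2)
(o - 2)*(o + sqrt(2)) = o^2 - 2*o + sqrt(2)*o - 2*sqrt(2)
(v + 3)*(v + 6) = v^2 + 9*v + 18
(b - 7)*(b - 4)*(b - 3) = b^3 - 14*b^2 + 61*b - 84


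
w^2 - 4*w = w*(w - 4)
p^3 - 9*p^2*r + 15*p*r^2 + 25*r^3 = (p - 5*r)^2*(p + r)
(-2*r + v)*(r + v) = -2*r^2 - r*v + v^2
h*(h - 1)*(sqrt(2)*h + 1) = sqrt(2)*h^3 - sqrt(2)*h^2 + h^2 - h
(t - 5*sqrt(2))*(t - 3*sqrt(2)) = t^2 - 8*sqrt(2)*t + 30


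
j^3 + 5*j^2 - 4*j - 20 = (j - 2)*(j + 2)*(j + 5)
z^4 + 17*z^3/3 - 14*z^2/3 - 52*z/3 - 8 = (z - 2)*(z + 2/3)*(z + 1)*(z + 6)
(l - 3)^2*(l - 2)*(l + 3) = l^4 - 5*l^3 - 3*l^2 + 45*l - 54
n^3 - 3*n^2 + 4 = (n - 2)^2*(n + 1)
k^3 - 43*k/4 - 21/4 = (k - 7/2)*(k + 1/2)*(k + 3)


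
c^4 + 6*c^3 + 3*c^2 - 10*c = c*(c - 1)*(c + 2)*(c + 5)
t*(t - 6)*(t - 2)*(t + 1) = t^4 - 7*t^3 + 4*t^2 + 12*t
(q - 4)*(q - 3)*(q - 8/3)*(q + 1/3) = q^4 - 28*q^3/3 + 247*q^2/9 - 196*q/9 - 32/3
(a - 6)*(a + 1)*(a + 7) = a^3 + 2*a^2 - 41*a - 42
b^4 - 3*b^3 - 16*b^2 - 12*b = b*(b - 6)*(b + 1)*(b + 2)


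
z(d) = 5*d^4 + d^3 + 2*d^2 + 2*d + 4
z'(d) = 20*d^3 + 3*d^2 + 4*d + 2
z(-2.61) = 226.65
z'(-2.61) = -343.60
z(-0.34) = 3.58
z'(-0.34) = 0.20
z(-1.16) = 11.86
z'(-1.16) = -29.82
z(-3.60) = 815.87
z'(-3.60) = -906.64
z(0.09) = 4.20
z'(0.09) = 2.40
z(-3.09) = 443.24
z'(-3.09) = -571.79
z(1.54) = 43.60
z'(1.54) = 88.32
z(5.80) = 5936.24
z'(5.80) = 4028.36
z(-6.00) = 6328.00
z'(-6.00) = -4234.00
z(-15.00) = 250174.00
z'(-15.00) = -66883.00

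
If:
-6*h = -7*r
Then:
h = 7*r/6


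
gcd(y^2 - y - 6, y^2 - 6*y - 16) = y + 2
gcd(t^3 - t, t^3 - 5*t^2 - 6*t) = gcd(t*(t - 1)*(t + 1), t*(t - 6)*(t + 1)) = t^2 + t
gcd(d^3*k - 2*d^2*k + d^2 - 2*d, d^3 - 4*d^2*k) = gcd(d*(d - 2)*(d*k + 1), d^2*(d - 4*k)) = d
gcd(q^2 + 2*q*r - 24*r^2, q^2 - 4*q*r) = q - 4*r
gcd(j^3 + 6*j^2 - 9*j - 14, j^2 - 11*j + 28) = 1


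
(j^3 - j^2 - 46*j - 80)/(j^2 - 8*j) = j + 7 + 10/j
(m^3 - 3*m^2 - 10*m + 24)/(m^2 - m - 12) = m - 2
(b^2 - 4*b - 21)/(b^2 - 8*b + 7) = (b + 3)/(b - 1)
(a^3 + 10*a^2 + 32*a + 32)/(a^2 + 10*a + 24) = (a^2 + 6*a + 8)/(a + 6)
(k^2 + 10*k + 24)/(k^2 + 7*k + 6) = (k + 4)/(k + 1)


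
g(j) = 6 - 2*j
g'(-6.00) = -2.00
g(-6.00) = 18.00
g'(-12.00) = -2.00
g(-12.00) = 30.00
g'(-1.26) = -2.00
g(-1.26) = 8.52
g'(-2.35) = -2.00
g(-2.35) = 10.70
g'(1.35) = -2.00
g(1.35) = 3.30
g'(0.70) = -2.00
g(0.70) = 4.60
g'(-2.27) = -2.00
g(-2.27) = 10.54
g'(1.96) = -2.00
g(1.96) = 2.08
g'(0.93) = -2.00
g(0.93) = 4.14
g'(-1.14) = -2.00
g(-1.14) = 8.28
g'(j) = -2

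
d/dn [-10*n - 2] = -10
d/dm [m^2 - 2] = 2*m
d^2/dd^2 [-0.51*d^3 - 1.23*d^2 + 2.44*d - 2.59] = -3.06*d - 2.46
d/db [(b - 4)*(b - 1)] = 2*b - 5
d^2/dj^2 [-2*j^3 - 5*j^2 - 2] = -12*j - 10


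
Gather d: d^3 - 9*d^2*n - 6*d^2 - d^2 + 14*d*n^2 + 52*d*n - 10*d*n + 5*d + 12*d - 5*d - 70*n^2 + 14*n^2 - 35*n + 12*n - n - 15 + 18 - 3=d^3 + d^2*(-9*n - 7) + d*(14*n^2 + 42*n + 12) - 56*n^2 - 24*n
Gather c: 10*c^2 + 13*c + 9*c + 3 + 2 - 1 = 10*c^2 + 22*c + 4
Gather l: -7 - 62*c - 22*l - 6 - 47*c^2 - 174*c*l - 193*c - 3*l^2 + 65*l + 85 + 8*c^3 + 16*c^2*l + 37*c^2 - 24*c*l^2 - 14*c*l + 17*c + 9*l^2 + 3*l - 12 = 8*c^3 - 10*c^2 - 238*c + l^2*(6 - 24*c) + l*(16*c^2 - 188*c + 46) + 60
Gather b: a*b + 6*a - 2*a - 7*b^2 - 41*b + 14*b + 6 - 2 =4*a - 7*b^2 + b*(a - 27) + 4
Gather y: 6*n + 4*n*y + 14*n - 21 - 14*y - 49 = 20*n + y*(4*n - 14) - 70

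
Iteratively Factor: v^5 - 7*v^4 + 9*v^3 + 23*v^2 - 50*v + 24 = (v - 1)*(v^4 - 6*v^3 + 3*v^2 + 26*v - 24) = (v - 1)^2*(v^3 - 5*v^2 - 2*v + 24) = (v - 1)^2*(v + 2)*(v^2 - 7*v + 12) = (v - 3)*(v - 1)^2*(v + 2)*(v - 4)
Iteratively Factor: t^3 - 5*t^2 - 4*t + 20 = (t - 5)*(t^2 - 4) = (t - 5)*(t - 2)*(t + 2)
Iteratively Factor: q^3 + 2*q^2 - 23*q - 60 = (q + 4)*(q^2 - 2*q - 15) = (q - 5)*(q + 4)*(q + 3)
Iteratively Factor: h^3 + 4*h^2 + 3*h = (h)*(h^2 + 4*h + 3) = h*(h + 3)*(h + 1)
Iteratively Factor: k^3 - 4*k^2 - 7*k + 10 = (k - 5)*(k^2 + k - 2) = (k - 5)*(k - 1)*(k + 2)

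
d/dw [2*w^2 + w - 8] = 4*w + 1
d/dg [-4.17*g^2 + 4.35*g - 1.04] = 4.35 - 8.34*g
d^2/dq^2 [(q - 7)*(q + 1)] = 2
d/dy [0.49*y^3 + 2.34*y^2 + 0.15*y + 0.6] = 1.47*y^2 + 4.68*y + 0.15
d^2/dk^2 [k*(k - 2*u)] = 2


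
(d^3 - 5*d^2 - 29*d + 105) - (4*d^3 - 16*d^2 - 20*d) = -3*d^3 + 11*d^2 - 9*d + 105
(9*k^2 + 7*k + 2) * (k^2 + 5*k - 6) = 9*k^4 + 52*k^3 - 17*k^2 - 32*k - 12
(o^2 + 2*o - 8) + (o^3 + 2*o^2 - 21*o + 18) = o^3 + 3*o^2 - 19*o + 10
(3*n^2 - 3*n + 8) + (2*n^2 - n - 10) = 5*n^2 - 4*n - 2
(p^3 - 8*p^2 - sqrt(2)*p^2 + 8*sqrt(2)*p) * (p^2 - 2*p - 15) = p^5 - 10*p^4 - sqrt(2)*p^4 + p^3 + 10*sqrt(2)*p^3 - sqrt(2)*p^2 + 120*p^2 - 120*sqrt(2)*p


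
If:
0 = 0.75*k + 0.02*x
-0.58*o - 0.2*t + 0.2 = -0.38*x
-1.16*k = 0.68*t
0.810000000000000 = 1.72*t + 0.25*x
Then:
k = -0.07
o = 1.92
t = 0.11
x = 2.47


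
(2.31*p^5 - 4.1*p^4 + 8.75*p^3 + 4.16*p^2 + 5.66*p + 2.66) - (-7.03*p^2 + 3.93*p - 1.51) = 2.31*p^5 - 4.1*p^4 + 8.75*p^3 + 11.19*p^2 + 1.73*p + 4.17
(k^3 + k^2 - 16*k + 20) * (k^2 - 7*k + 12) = k^5 - 6*k^4 - 11*k^3 + 144*k^2 - 332*k + 240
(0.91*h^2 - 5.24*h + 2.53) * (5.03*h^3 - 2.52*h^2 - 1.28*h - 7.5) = 4.5773*h^5 - 28.6504*h^4 + 24.7659*h^3 - 6.4934*h^2 + 36.0616*h - 18.975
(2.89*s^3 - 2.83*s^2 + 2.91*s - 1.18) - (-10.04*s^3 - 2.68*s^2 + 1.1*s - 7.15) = 12.93*s^3 - 0.15*s^2 + 1.81*s + 5.97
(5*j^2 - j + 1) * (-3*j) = -15*j^3 + 3*j^2 - 3*j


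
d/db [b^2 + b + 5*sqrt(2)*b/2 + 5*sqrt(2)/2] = 2*b + 1 + 5*sqrt(2)/2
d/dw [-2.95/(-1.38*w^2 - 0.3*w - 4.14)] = (-8.142*w - 0.885)/(1.38*w^2 + 0.3*w + 4.14)^2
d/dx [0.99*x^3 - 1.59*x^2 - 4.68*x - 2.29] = 2.97*x^2 - 3.18*x - 4.68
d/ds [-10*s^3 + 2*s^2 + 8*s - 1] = -30*s^2 + 4*s + 8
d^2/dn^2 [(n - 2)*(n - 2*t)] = 2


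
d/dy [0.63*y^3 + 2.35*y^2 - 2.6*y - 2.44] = 1.89*y^2 + 4.7*y - 2.6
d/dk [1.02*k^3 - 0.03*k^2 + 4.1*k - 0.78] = 3.06*k^2 - 0.06*k + 4.1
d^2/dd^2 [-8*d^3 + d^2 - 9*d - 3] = 2 - 48*d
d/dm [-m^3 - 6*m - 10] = -3*m^2 - 6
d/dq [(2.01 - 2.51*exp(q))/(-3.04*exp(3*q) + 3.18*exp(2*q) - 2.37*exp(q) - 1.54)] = (-15.2608*exp(3*q) + 26.313*exp(2*q) - 12.7836*exp(q) + 8.6291)*exp(q)/(9.2416*exp(6*q) - 19.3344*exp(5*q) + 24.522*exp(4*q) - 5.71*exp(3*q) - 4.1775*exp(2*q) + 7.2996*exp(q) + 2.3716)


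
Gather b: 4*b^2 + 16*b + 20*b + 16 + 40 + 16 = 4*b^2 + 36*b + 72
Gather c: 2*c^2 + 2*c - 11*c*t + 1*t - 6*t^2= 2*c^2 + c*(2 - 11*t) - 6*t^2 + t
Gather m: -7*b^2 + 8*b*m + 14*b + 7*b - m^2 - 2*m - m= -7*b^2 + 21*b - m^2 + m*(8*b - 3)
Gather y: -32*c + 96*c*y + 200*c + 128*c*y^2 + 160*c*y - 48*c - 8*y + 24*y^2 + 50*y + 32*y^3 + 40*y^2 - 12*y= 120*c + 32*y^3 + y^2*(128*c + 64) + y*(256*c + 30)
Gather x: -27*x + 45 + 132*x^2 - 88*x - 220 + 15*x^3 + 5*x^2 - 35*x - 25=15*x^3 + 137*x^2 - 150*x - 200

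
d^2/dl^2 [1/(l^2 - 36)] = 6*(l^2 + 12)/(l^2 - 36)^3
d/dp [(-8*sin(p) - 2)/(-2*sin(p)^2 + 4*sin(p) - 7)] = 8*(-sin(p) + cos(2*p) + 7)*cos(p)/(-4*sin(p) - cos(2*p) + 8)^2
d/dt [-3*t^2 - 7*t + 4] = -6*t - 7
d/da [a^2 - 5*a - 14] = 2*a - 5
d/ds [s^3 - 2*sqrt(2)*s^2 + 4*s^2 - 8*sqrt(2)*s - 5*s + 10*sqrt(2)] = 3*s^2 - 4*sqrt(2)*s + 8*s - 8*sqrt(2) - 5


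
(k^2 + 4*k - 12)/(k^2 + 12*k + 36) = (k - 2)/(k + 6)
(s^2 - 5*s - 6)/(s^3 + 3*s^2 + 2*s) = (s - 6)/(s*(s + 2))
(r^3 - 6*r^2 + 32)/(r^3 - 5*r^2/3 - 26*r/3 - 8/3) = 3*(r - 4)/(3*r + 1)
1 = 1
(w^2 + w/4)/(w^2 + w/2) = (4*w + 1)/(2*(2*w + 1))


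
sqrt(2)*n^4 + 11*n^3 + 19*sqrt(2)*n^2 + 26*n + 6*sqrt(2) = (n + sqrt(2))^2*(n + 3*sqrt(2))*(sqrt(2)*n + 1)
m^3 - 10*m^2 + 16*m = m*(m - 8)*(m - 2)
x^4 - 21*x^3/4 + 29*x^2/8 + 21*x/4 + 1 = (x - 4)*(x - 2)*(x + 1/4)*(x + 1/2)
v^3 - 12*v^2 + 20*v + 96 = (v - 8)*(v - 6)*(v + 2)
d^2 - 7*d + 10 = (d - 5)*(d - 2)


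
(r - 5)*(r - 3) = r^2 - 8*r + 15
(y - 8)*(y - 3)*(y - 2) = y^3 - 13*y^2 + 46*y - 48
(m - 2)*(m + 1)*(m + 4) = m^3 + 3*m^2 - 6*m - 8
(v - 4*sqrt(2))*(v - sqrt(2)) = v^2 - 5*sqrt(2)*v + 8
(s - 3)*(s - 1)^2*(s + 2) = s^4 - 3*s^3 - 3*s^2 + 11*s - 6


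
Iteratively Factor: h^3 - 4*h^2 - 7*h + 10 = (h - 5)*(h^2 + h - 2) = (h - 5)*(h + 2)*(h - 1)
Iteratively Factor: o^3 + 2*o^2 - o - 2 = (o + 2)*(o^2 - 1) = (o + 1)*(o + 2)*(o - 1)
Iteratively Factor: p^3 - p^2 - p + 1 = (p + 1)*(p^2 - 2*p + 1) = (p - 1)*(p + 1)*(p - 1)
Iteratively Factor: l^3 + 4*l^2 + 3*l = (l)*(l^2 + 4*l + 3) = l*(l + 3)*(l + 1)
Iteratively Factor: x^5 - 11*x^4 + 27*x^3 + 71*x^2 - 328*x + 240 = (x - 1)*(x^4 - 10*x^3 + 17*x^2 + 88*x - 240) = (x - 5)*(x - 1)*(x^3 - 5*x^2 - 8*x + 48) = (x - 5)*(x - 4)*(x - 1)*(x^2 - x - 12) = (x - 5)*(x - 4)^2*(x - 1)*(x + 3)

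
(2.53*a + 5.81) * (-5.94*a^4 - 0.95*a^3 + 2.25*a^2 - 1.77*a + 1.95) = -15.0282*a^5 - 36.9149*a^4 + 0.173000000000001*a^3 + 8.5944*a^2 - 5.3502*a + 11.3295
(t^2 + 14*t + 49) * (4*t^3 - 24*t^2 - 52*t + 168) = 4*t^5 + 32*t^4 - 192*t^3 - 1736*t^2 - 196*t + 8232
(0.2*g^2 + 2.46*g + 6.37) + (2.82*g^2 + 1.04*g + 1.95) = 3.02*g^2 + 3.5*g + 8.32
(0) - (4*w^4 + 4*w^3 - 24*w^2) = -4*w^4 - 4*w^3 + 24*w^2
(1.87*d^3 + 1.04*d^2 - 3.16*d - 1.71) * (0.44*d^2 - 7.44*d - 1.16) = 0.8228*d^5 - 13.4552*d^4 - 11.2972*d^3 + 21.5516*d^2 + 16.388*d + 1.9836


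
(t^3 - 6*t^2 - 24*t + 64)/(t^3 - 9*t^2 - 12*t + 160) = (t - 2)/(t - 5)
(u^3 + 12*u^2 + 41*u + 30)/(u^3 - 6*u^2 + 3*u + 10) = (u^2 + 11*u + 30)/(u^2 - 7*u + 10)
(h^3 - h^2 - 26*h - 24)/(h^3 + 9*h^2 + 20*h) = (h^2 - 5*h - 6)/(h*(h + 5))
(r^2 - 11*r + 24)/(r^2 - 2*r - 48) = (r - 3)/(r + 6)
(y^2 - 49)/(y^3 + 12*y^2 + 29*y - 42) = (y - 7)/(y^2 + 5*y - 6)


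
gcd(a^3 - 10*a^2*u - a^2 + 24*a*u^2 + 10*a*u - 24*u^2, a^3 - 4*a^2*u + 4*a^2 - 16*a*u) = -a + 4*u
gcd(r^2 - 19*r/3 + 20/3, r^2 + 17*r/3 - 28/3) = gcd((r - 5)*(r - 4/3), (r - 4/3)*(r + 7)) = r - 4/3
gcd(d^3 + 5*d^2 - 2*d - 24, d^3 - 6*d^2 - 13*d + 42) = d^2 + d - 6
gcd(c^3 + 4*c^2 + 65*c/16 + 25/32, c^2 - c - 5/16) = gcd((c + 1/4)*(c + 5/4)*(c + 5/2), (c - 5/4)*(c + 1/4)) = c + 1/4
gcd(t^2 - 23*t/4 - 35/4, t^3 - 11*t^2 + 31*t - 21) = t - 7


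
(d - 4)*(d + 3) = d^2 - d - 12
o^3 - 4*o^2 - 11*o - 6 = (o - 6)*(o + 1)^2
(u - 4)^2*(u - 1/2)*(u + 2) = u^4 - 13*u^3/2 + 3*u^2 + 32*u - 16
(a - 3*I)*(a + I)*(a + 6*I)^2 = a^4 + 10*I*a^3 - 9*a^2 + 108*I*a - 108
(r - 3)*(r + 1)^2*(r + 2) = r^4 + r^3 - 7*r^2 - 13*r - 6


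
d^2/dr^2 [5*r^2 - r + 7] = 10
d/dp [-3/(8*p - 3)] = 24/(8*p - 3)^2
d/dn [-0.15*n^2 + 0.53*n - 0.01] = 0.53 - 0.3*n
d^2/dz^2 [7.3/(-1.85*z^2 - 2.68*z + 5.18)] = (49.9685*z^2 + 72.3868*z - 7.3*(3.7*z + 2.68)*(7.4*z + 5.36) - 139.9118)/(1.85*z^2 + 2.68*z - 5.18)^3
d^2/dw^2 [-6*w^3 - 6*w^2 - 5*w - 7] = -36*w - 12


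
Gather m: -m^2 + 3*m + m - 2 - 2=-m^2 + 4*m - 4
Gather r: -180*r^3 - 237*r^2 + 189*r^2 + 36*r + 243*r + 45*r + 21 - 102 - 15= -180*r^3 - 48*r^2 + 324*r - 96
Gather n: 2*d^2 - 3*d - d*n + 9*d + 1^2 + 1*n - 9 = 2*d^2 + 6*d + n*(1 - d) - 8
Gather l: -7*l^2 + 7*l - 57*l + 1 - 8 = -7*l^2 - 50*l - 7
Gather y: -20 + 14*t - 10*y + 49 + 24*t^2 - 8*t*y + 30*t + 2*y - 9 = 24*t^2 + 44*t + y*(-8*t - 8) + 20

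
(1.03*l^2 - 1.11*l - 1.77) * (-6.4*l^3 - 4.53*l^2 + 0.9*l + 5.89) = -6.592*l^5 + 2.4381*l^4 + 17.2833*l^3 + 13.0858*l^2 - 8.1309*l - 10.4253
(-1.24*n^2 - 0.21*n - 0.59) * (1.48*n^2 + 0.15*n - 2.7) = -1.8352*n^4 - 0.4968*n^3 + 2.4433*n^2 + 0.4785*n + 1.593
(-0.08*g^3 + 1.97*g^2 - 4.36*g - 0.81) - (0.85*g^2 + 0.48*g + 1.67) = -0.08*g^3 + 1.12*g^2 - 4.84*g - 2.48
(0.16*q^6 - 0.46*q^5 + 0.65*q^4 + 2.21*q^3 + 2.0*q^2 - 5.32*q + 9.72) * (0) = 0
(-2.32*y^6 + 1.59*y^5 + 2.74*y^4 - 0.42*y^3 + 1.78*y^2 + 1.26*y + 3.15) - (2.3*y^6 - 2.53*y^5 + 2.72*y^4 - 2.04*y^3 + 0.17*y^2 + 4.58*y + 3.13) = -4.62*y^6 + 4.12*y^5 + 0.02*y^4 + 1.62*y^3 + 1.61*y^2 - 3.32*y + 0.02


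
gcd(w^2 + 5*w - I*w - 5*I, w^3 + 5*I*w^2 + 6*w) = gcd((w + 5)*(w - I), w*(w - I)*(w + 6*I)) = w - I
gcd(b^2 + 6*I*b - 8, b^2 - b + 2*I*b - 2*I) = b + 2*I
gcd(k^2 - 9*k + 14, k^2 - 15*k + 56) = k - 7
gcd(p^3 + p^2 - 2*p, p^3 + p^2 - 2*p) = p^3 + p^2 - 2*p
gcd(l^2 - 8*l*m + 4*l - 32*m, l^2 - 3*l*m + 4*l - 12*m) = l + 4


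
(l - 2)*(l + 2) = l^2 - 4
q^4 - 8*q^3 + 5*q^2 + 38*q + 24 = (q - 6)*(q - 4)*(q + 1)^2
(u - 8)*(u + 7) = u^2 - u - 56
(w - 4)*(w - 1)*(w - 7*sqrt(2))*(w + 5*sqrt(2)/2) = w^4 - 9*sqrt(2)*w^3/2 - 5*w^3 - 31*w^2 + 45*sqrt(2)*w^2/2 - 18*sqrt(2)*w + 175*w - 140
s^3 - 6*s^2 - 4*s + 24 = (s - 6)*(s - 2)*(s + 2)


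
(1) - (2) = -1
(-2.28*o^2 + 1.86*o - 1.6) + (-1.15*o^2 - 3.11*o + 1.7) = -3.43*o^2 - 1.25*o + 0.0999999999999999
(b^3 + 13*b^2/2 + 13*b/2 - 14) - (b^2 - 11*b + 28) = b^3 + 11*b^2/2 + 35*b/2 - 42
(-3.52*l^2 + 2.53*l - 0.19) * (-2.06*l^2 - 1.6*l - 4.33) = 7.2512*l^4 + 0.420200000000001*l^3 + 11.585*l^2 - 10.6509*l + 0.8227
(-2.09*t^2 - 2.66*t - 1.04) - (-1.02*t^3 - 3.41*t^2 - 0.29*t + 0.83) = 1.02*t^3 + 1.32*t^2 - 2.37*t - 1.87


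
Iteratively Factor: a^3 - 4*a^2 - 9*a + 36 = (a - 3)*(a^2 - a - 12) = (a - 3)*(a + 3)*(a - 4)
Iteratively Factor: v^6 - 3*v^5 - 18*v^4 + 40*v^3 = (v - 5)*(v^5 + 2*v^4 - 8*v^3) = v*(v - 5)*(v^4 + 2*v^3 - 8*v^2) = v*(v - 5)*(v - 2)*(v^3 + 4*v^2) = v*(v - 5)*(v - 2)*(v + 4)*(v^2) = v^2*(v - 5)*(v - 2)*(v + 4)*(v)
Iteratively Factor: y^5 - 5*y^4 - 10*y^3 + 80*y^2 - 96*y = (y - 2)*(y^4 - 3*y^3 - 16*y^2 + 48*y) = y*(y - 2)*(y^3 - 3*y^2 - 16*y + 48) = y*(y - 2)*(y + 4)*(y^2 - 7*y + 12) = y*(y - 4)*(y - 2)*(y + 4)*(y - 3)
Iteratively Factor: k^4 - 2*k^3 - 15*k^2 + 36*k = (k + 4)*(k^3 - 6*k^2 + 9*k) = (k - 3)*(k + 4)*(k^2 - 3*k) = (k - 3)^2*(k + 4)*(k)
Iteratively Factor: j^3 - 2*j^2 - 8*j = (j - 4)*(j^2 + 2*j) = (j - 4)*(j + 2)*(j)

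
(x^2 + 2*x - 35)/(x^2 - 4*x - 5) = (x + 7)/(x + 1)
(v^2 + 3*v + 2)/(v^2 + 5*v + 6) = (v + 1)/(v + 3)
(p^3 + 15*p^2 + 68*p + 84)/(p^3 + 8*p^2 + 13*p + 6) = (p^2 + 9*p + 14)/(p^2 + 2*p + 1)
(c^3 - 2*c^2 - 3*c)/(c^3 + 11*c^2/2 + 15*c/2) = 2*(c^2 - 2*c - 3)/(2*c^2 + 11*c + 15)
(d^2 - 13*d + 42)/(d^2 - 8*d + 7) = (d - 6)/(d - 1)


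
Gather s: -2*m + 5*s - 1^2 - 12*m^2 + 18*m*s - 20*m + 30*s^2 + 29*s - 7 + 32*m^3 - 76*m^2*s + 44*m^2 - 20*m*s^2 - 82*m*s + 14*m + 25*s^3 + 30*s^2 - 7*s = 32*m^3 + 32*m^2 - 8*m + 25*s^3 + s^2*(60 - 20*m) + s*(-76*m^2 - 64*m + 27) - 8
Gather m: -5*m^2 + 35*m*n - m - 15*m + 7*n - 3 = -5*m^2 + m*(35*n - 16) + 7*n - 3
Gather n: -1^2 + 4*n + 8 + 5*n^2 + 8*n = 5*n^2 + 12*n + 7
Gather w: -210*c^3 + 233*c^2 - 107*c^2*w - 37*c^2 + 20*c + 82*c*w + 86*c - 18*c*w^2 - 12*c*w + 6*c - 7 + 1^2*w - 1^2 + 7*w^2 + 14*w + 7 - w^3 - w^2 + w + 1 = -210*c^3 + 196*c^2 + 112*c - w^3 + w^2*(6 - 18*c) + w*(-107*c^2 + 70*c + 16)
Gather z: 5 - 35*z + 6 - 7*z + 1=12 - 42*z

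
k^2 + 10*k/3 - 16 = (k - 8/3)*(k + 6)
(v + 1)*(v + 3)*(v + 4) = v^3 + 8*v^2 + 19*v + 12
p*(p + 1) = p^2 + p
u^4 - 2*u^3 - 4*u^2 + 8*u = u*(u - 2)^2*(u + 2)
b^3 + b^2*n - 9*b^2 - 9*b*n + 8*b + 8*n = (b - 8)*(b - 1)*(b + n)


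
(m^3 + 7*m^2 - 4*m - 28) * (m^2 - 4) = m^5 + 7*m^4 - 8*m^3 - 56*m^2 + 16*m + 112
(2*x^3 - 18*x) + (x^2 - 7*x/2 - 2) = 2*x^3 + x^2 - 43*x/2 - 2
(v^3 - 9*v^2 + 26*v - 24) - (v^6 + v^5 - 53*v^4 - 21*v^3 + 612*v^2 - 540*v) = -v^6 - v^5 + 53*v^4 + 22*v^3 - 621*v^2 + 566*v - 24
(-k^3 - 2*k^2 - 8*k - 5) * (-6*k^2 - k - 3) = 6*k^5 + 13*k^4 + 53*k^3 + 44*k^2 + 29*k + 15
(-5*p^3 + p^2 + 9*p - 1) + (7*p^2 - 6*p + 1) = -5*p^3 + 8*p^2 + 3*p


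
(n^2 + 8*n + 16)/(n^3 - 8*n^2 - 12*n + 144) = (n + 4)/(n^2 - 12*n + 36)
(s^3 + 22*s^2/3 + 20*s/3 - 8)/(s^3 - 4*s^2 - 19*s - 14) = (s^2 + 16*s/3 - 4)/(s^2 - 6*s - 7)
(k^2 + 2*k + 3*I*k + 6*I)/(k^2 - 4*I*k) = (k^2 + k*(2 + 3*I) + 6*I)/(k*(k - 4*I))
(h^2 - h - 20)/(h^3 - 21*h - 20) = 1/(h + 1)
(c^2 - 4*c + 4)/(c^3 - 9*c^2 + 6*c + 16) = (c - 2)/(c^2 - 7*c - 8)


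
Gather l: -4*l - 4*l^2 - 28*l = -4*l^2 - 32*l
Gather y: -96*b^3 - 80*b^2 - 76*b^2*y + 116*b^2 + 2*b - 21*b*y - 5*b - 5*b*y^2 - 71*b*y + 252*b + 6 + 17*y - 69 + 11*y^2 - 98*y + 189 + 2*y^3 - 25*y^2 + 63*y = -96*b^3 + 36*b^2 + 249*b + 2*y^3 + y^2*(-5*b - 14) + y*(-76*b^2 - 92*b - 18) + 126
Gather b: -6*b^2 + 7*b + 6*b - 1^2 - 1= -6*b^2 + 13*b - 2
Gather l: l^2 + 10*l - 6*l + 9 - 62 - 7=l^2 + 4*l - 60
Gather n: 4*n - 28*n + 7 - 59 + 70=18 - 24*n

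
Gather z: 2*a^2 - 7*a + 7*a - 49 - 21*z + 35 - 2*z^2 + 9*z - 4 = 2*a^2 - 2*z^2 - 12*z - 18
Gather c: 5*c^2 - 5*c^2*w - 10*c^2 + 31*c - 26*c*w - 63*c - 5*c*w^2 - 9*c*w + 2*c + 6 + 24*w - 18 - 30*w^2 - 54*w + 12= c^2*(-5*w - 5) + c*(-5*w^2 - 35*w - 30) - 30*w^2 - 30*w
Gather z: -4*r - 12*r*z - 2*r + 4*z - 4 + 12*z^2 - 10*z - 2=-6*r + 12*z^2 + z*(-12*r - 6) - 6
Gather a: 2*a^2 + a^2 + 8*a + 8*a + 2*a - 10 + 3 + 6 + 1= 3*a^2 + 18*a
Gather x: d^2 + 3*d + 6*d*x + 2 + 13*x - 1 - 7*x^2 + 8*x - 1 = d^2 + 3*d - 7*x^2 + x*(6*d + 21)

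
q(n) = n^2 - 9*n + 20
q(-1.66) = 37.70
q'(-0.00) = -9.00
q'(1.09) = -6.82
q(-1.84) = 39.95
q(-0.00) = 20.00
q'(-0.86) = -10.72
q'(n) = 2*n - 9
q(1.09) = 11.38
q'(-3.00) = -15.00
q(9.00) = 20.00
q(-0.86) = 28.48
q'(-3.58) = -16.16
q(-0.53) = 25.05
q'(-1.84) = -12.68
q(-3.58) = 65.04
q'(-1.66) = -12.32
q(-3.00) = 56.00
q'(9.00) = 9.00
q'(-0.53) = -10.06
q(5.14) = 0.16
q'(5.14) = 1.28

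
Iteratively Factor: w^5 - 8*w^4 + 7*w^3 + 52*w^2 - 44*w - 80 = (w + 1)*(w^4 - 9*w^3 + 16*w^2 + 36*w - 80) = (w - 4)*(w + 1)*(w^3 - 5*w^2 - 4*w + 20) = (w - 4)*(w + 1)*(w + 2)*(w^2 - 7*w + 10) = (w - 4)*(w - 2)*(w + 1)*(w + 2)*(w - 5)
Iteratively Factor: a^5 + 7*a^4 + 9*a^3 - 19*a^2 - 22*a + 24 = (a - 1)*(a^4 + 8*a^3 + 17*a^2 - 2*a - 24) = (a - 1)*(a + 2)*(a^3 + 6*a^2 + 5*a - 12) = (a - 1)*(a + 2)*(a + 4)*(a^2 + 2*a - 3) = (a - 1)^2*(a + 2)*(a + 4)*(a + 3)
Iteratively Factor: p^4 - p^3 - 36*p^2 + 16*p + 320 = (p - 5)*(p^3 + 4*p^2 - 16*p - 64) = (p - 5)*(p + 4)*(p^2 - 16) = (p - 5)*(p + 4)^2*(p - 4)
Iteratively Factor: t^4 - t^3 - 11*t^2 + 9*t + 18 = (t - 3)*(t^3 + 2*t^2 - 5*t - 6) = (t - 3)*(t - 2)*(t^2 + 4*t + 3) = (t - 3)*(t - 2)*(t + 1)*(t + 3)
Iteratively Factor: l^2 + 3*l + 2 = (l + 2)*(l + 1)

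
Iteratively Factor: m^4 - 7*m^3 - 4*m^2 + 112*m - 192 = (m - 3)*(m^3 - 4*m^2 - 16*m + 64) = (m - 4)*(m - 3)*(m^2 - 16) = (m - 4)^2*(m - 3)*(m + 4)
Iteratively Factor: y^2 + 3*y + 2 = (y + 1)*(y + 2)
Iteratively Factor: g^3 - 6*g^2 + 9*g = (g)*(g^2 - 6*g + 9) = g*(g - 3)*(g - 3)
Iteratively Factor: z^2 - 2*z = (z)*(z - 2)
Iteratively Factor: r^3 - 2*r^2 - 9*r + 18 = (r - 3)*(r^2 + r - 6) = (r - 3)*(r - 2)*(r + 3)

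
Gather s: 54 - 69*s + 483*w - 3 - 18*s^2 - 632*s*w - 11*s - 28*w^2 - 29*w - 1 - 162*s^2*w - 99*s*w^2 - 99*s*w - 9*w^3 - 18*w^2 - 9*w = s^2*(-162*w - 18) + s*(-99*w^2 - 731*w - 80) - 9*w^3 - 46*w^2 + 445*w + 50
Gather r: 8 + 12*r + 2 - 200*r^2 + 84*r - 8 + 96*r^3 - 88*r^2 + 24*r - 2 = 96*r^3 - 288*r^2 + 120*r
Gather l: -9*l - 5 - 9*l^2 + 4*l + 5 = -9*l^2 - 5*l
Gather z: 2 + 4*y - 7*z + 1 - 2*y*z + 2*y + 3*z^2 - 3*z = 6*y + 3*z^2 + z*(-2*y - 10) + 3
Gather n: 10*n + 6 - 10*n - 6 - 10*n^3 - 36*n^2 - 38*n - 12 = -10*n^3 - 36*n^2 - 38*n - 12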